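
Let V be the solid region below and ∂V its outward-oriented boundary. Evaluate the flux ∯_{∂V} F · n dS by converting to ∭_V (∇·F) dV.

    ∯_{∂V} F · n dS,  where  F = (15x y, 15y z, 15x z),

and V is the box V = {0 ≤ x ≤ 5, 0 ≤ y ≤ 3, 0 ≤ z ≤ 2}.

By the divergence theorem,

    ∯_{∂V} F · n dS = ∭_V (∇ · F) dV.

Compute the divergence:
    ∇ · F = ∂F_x/∂x + ∂F_y/∂y + ∂F_z/∂z = 15y + 15z + 15x = 15x + 15y + 15z.

V is a rectangular box, so dV = dx dy dz with 0 ≤ x ≤ 5, 0 ≤ y ≤ 3, 0 ≤ z ≤ 2.

Integrate (15x + 15y + 15z) over V as an iterated integral:

    ∭_V (∇·F) dV = ∫_0^{5} ∫_0^{3} ∫_0^{2} (15x + 15y + 15z) dz dy dx.

Inner (z from 0 to 2): 30x + 30y + 30.
Middle (y from 0 to 3): 90x + 225.
Outer (x from 0 to 5): 2250.

Therefore ∯_{∂V} F · n dS = 2250.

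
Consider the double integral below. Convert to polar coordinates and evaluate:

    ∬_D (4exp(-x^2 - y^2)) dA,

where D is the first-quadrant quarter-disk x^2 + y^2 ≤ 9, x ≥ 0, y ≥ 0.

The region D is 0 ≤ r ≤ 3, 0 ≤ θ ≤ π/2 in polar coordinates, where x = r cos(θ), y = r sin(θ), and dA = r dr dθ.

Under the substitution, the integrand becomes 4exp(-r^2), so

    ∬_D (4exp(-x^2 - y^2)) dA = ∫_{0}^{π/2} ∫_{0}^{3} (4exp(-r^2)) · r dr dθ.

Inner integral (in r): ∫_{0}^{3} (4exp(-r^2)) · r dr = 2 - 2exp(-9).

Outer integral (in θ): ∫_{0}^{π/2} (2 - 2exp(-9)) dθ = -π exp(-9) + π.

Therefore ∬_D (4exp(-x^2 - y^2)) dA = -π exp(-9) + π.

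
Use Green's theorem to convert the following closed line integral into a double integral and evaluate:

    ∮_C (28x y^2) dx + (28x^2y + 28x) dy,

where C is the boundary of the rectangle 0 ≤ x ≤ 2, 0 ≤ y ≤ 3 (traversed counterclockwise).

Green's theorem converts the closed line integral into a double integral over the enclosed region D:

    ∮_C P dx + Q dy = ∬_D (∂Q/∂x - ∂P/∂y) dA.

Here P = 28x y^2, Q = 28x^2y + 28x, so

    ∂Q/∂x = 56x y + 28,    ∂P/∂y = 56x y,
    ∂Q/∂x - ∂P/∂y = 28.

D is the region 0 ≤ x ≤ 2, 0 ≤ y ≤ 3. Evaluating the double integral:

    ∬_D (28) dA = ∫_0^{2} ∫_0^{3} (28) dy dx.

Inner (y from 0 to 3): 84.
Outer (x from 0 to 2): 168.

Therefore ∮_C P dx + Q dy = 168.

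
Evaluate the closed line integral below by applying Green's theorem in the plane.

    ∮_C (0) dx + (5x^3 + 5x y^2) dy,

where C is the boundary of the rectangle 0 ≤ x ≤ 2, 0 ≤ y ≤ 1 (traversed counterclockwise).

Green's theorem converts the closed line integral into a double integral over the enclosed region D:

    ∮_C P dx + Q dy = ∬_D (∂Q/∂x - ∂P/∂y) dA.

Here P = 0, Q = 5x^3 + 5x y^2, so

    ∂Q/∂x = 15x^2 + 5y^2,    ∂P/∂y = 0,
    ∂Q/∂x - ∂P/∂y = 15x^2 + 5y^2.

D is the region 0 ≤ x ≤ 2, 0 ≤ y ≤ 1. Evaluating the double integral:

    ∬_D (15x^2 + 5y^2) dA = ∫_0^{2} ∫_0^{1} (15x^2 + 5y^2) dy dx.

Inner (y from 0 to 1): 15x^2 + 5/3.
Outer (x from 0 to 2): 130/3.

Therefore ∮_C P dx + Q dy = 130/3.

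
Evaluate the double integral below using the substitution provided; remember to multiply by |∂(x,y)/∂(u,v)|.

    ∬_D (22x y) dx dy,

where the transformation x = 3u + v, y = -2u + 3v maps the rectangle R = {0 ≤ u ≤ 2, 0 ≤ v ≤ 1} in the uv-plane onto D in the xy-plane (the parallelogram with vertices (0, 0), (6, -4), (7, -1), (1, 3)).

Compute the Jacobian determinant of (x, y) with respect to (u, v):

    ∂(x,y)/∂(u,v) = | 3  1 | = (3)(3) - (1)(-2) = 11.
                   | -2  3 |

Its absolute value is |J| = 11 (the area scaling factor).

Substituting x = 3u + v, y = -2u + 3v into the integrand,

    22x y → -132u^2 + 154u v + 66v^2,

so the integral becomes

    ∬_R (-132u^2 + 154u v + 66v^2) · |J| du dv = ∫_0^2 ∫_0^1 (-1452u^2 + 1694u v + 726v^2) dv du.

Inner (v): -1452u^2 + 847u + 242.
Outer (u): -1694.

Therefore ∬_D (22x y) dx dy = -1694.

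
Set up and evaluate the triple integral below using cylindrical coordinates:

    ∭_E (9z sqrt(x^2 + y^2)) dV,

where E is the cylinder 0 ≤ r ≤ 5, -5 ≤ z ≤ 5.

In cylindrical coordinates, x = r cos(θ), y = r sin(θ), z = z, and dV = r dr dθ dz.

The integrand becomes 9r z, so

    ∭_E (9z sqrt(x^2 + y^2)) dV = ∫_{0}^{2π} ∫_{0}^{5} ∫_{-5}^{5} (9r z) · r dz dr dθ.

Inner (z): 0.
Middle (r from 0 to 5): 0.
Outer (θ): 0.

Therefore the triple integral equals 0.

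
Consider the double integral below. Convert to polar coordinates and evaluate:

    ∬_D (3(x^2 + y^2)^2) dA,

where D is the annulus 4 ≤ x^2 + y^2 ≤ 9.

The region D is 2 ≤ r ≤ 3, 0 ≤ θ ≤ 2π in polar coordinates, where x = r cos(θ), y = r sin(θ), and dA = r dr dθ.

Under the substitution, the integrand becomes 3r^4, so

    ∬_D (3(x^2 + y^2)^2) dA = ∫_{0}^{2π} ∫_{2}^{3} (3r^4) · r dr dθ.

Inner integral (in r): ∫_{2}^{3} (3r^4) · r dr = 665/2.

Outer integral (in θ): ∫_{0}^{2π} (665/2) dθ = 665π.

Therefore ∬_D (3(x^2 + y^2)^2) dA = 665π.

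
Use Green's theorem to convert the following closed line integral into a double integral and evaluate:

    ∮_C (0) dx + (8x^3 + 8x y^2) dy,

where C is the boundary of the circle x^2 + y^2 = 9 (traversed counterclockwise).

Green's theorem converts the closed line integral into a double integral over the enclosed region D:

    ∮_C P dx + Q dy = ∬_D (∂Q/∂x - ∂P/∂y) dA.

Here P = 0, Q = 8x^3 + 8x y^2, so

    ∂Q/∂x = 24x^2 + 8y^2,    ∂P/∂y = 0,
    ∂Q/∂x - ∂P/∂y = 24x^2 + 8y^2.

D is the region x^2 + y^2 ≤ 9. Evaluating the double integral:

In polar coordinates (x = r cos θ, y = r sin θ, dA = r dr dθ) the integrand becomes 8r^2(cos(2θ) + 2), so

    ∬_D (24x^2 + 8y^2) dA = ∫_0^{2π} ∫_0^{3} (8r^2(cos(2θ) + 2)) · r dr dθ.

Inner (r from 0 to 3): 162cos(2θ) + 324.
Outer (θ from 0 to 2π): 648π.

Therefore ∮_C P dx + Q dy = 648π.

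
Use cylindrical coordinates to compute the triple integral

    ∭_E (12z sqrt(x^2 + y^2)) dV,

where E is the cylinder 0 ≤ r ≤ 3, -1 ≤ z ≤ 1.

In cylindrical coordinates, x = r cos(θ), y = r sin(θ), z = z, and dV = r dr dθ dz.

The integrand becomes 12r z, so

    ∭_E (12z sqrt(x^2 + y^2)) dV = ∫_{0}^{2π} ∫_{0}^{3} ∫_{-1}^{1} (12r z) · r dz dr dθ.

Inner (z): 0.
Middle (r from 0 to 3): 0.
Outer (θ): 0.

Therefore the triple integral equals 0.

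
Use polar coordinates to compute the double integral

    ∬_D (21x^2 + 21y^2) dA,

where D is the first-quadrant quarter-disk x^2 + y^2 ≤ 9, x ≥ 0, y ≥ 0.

The region D is 0 ≤ r ≤ 3, 0 ≤ θ ≤ π/2 in polar coordinates, where x = r cos(θ), y = r sin(θ), and dA = r dr dθ.

Under the substitution, the integrand becomes 21r^2, so

    ∬_D (21x^2 + 21y^2) dA = ∫_{0}^{π/2} ∫_{0}^{3} (21r^2) · r dr dθ.

Inner integral (in r): ∫_{0}^{3} (21r^2) · r dr = 1701/4.

Outer integral (in θ): ∫_{0}^{π/2} (1701/4) dθ = 1701π/8.

Therefore ∬_D (21x^2 + 21y^2) dA = 1701π/8.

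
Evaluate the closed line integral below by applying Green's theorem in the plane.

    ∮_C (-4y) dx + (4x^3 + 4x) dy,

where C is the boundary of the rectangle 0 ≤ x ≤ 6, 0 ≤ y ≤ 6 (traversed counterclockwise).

Green's theorem converts the closed line integral into a double integral over the enclosed region D:

    ∮_C P dx + Q dy = ∬_D (∂Q/∂x - ∂P/∂y) dA.

Here P = -4y, Q = 4x^3 + 4x, so

    ∂Q/∂x = 12x^2 + 4,    ∂P/∂y = -4,
    ∂Q/∂x - ∂P/∂y = 12x^2 + 8.

D is the region 0 ≤ x ≤ 6, 0 ≤ y ≤ 6. Evaluating the double integral:

    ∬_D (12x^2 + 8) dA = ∫_0^{6} ∫_0^{6} (12x^2 + 8) dy dx.

Inner (y from 0 to 6): 72x^2 + 48.
Outer (x from 0 to 6): 5472.

Therefore ∮_C P dx + Q dy = 5472.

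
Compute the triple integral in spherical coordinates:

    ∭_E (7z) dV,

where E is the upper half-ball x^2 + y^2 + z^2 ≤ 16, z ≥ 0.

In spherical coordinates, x = ρ sin(φ) cos(θ), y = ρ sin(φ) sin(θ), z = ρ cos(φ), and dV = ρ^2 sin(φ) dρ dφ dθ.

The integrand becomes 7ρ cos(φ), so

    ∭_E (7z) dV = ∫_{0}^{2π} ∫_{0}^{π/2} ∫_{0}^{4} (7ρ cos(φ)) · ρ^2 sin(φ) dρ dφ dθ.

Inner (ρ): 224sin(2φ).
Middle (φ): 224.
Outer (θ): 448π.

Therefore the triple integral equals 448π.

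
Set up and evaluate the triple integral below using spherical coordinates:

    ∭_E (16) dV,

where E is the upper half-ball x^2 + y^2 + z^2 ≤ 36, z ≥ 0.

In spherical coordinates, x = ρ sin(φ) cos(θ), y = ρ sin(φ) sin(θ), z = ρ cos(φ), and dV = ρ^2 sin(φ) dρ dφ dθ.

The integrand becomes 16, so

    ∭_E (16) dV = ∫_{0}^{2π} ∫_{0}^{π/2} ∫_{0}^{6} (16) · ρ^2 sin(φ) dρ dφ dθ.

Inner (ρ): 1152sin(φ).
Middle (φ): 1152.
Outer (θ): 2304π.

Therefore the triple integral equals 2304π.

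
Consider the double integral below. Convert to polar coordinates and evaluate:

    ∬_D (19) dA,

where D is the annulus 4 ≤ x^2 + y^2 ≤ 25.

The region D is 2 ≤ r ≤ 5, 0 ≤ θ ≤ 2π in polar coordinates, where x = r cos(θ), y = r sin(θ), and dA = r dr dθ.

Under the substitution, the integrand becomes 19, so

    ∬_D (19) dA = ∫_{0}^{2π} ∫_{2}^{5} (19) · r dr dθ.

Inner integral (in r): ∫_{2}^{5} (19) · r dr = 399/2.

Outer integral (in θ): ∫_{0}^{2π} (399/2) dθ = 399π.

Therefore ∬_D (19) dA = 399π.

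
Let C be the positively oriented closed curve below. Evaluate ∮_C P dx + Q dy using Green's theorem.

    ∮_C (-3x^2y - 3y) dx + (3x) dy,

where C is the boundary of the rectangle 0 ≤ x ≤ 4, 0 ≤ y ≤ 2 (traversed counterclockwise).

Green's theorem converts the closed line integral into a double integral over the enclosed region D:

    ∮_C P dx + Q dy = ∬_D (∂Q/∂x - ∂P/∂y) dA.

Here P = -3x^2y - 3y, Q = 3x, so

    ∂Q/∂x = 3,    ∂P/∂y = -3x^2 - 3,
    ∂Q/∂x - ∂P/∂y = 3x^2 + 6.

D is the region 0 ≤ x ≤ 4, 0 ≤ y ≤ 2. Evaluating the double integral:

    ∬_D (3x^2 + 6) dA = ∫_0^{4} ∫_0^{2} (3x^2 + 6) dy dx.

Inner (y from 0 to 2): 6x^2 + 12.
Outer (x from 0 to 4): 176.

Therefore ∮_C P dx + Q dy = 176.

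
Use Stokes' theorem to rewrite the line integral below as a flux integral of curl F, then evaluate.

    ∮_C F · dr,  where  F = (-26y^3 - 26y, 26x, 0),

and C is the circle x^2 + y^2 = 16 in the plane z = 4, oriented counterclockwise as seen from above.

Let S be the flat disk x^2 + y^2 ≤ 16 in the plane z = 4, with upward unit normal n̂ = ẑ. By Stokes' theorem,

    ∮_C F · dr = ∬_S (∇ × F) · n̂ dS = ∬_D (curl F)_z dA,

where D is the disk x^2 + y^2 ≤ 16.

Compute the curl of F = (-26y^3 - 26y, 26x, 0):
    (∇ × F)_x = ∂F_z/∂y - ∂F_y/∂z = 0,
    (∇ × F)_y = ∂F_x/∂z - ∂F_z/∂x = 0,
    (∇ × F)_z = ∂F_y/∂x - ∂F_x/∂y = 78y^2 + 52.

On z = 4, (curl F)_z = 78y^2 + 52.

Convert to polar (x = r cos θ, y = r sin θ, dA = r dr dθ); the integrand becomes 78r^2sin(θ)^2 + 52, so

    ∬_D (curl F)_z dA = ∫_0^{2π} ∫_0^{4} (78r^2sin(θ)^2 + 52) · r dr dθ.

Inner (r from 0 to 4): 4992sin(θ)^2 + 416.
Outer (θ from 0 to 2π): 5824π.

Therefore ∮_C F · dr = 5824π.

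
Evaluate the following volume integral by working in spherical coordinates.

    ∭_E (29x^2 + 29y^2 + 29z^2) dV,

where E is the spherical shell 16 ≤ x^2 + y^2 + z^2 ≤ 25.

In spherical coordinates, x = ρ sin(φ) cos(θ), y = ρ sin(φ) sin(θ), z = ρ cos(φ), and dV = ρ^2 sin(φ) dρ dφ dθ.

The integrand becomes 29ρ^2, so

    ∭_E (29x^2 + 29y^2 + 29z^2) dV = ∫_{0}^{2π} ∫_{0}^{π} ∫_{4}^{5} (29ρ^2) · ρ^2 sin(φ) dρ dφ dθ.

Inner (ρ): 60929sin(φ)/5.
Middle (φ): 121858/5.
Outer (θ): 243716π/5.

Therefore the triple integral equals 243716π/5.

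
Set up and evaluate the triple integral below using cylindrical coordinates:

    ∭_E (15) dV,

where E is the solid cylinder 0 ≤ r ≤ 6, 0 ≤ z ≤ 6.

In cylindrical coordinates, x = r cos(θ), y = r sin(θ), z = z, and dV = r dr dθ dz.

The integrand becomes 15, so

    ∭_E (15) dV = ∫_{0}^{2π} ∫_{0}^{6} ∫_{0}^{6} (15) · r dz dr dθ.

Inner (z): 90r.
Middle (r from 0 to 6): 1620.
Outer (θ): 3240π.

Therefore the triple integral equals 3240π.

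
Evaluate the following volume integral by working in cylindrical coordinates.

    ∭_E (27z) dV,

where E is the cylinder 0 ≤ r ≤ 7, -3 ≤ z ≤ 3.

In cylindrical coordinates, x = r cos(θ), y = r sin(θ), z = z, and dV = r dr dθ dz.

The integrand becomes 27z, so

    ∭_E (27z) dV = ∫_{0}^{2π} ∫_{0}^{7} ∫_{-3}^{3} (27z) · r dz dr dθ.

Inner (z): 0.
Middle (r from 0 to 7): 0.
Outer (θ): 0.

Therefore the triple integral equals 0.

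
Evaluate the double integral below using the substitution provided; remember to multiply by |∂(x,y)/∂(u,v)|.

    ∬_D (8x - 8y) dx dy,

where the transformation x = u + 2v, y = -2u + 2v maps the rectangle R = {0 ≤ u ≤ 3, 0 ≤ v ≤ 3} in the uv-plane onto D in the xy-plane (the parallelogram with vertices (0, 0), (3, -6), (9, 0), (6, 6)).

Compute the Jacobian determinant of (x, y) with respect to (u, v):

    ∂(x,y)/∂(u,v) = | 1  2 | = (1)(2) - (2)(-2) = 6.
                   | -2  2 |

Its absolute value is |J| = 6 (the area scaling factor).

Substituting x = u + 2v, y = -2u + 2v into the integrand,

    8x - 8y → 24u,

so the integral becomes

    ∬_R (24u) · |J| du dv = ∫_0^3 ∫_0^3 (144u) dv du.

Inner (v): 432u.
Outer (u): 1944.

Therefore ∬_D (8x - 8y) dx dy = 1944.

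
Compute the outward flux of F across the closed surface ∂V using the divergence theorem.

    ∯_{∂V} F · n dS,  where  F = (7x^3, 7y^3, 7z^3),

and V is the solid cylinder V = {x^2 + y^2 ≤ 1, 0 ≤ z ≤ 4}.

By the divergence theorem,

    ∯_{∂V} F · n dS = ∭_V (∇ · F) dV.

Compute the divergence:
    ∇ · F = ∂F_x/∂x + ∂F_y/∂y + ∂F_z/∂z = 21x^2 + 21y^2 + 21z^2.

In cylindrical coordinates, x = r cos(θ), y = r sin(θ), z = z, dV = r dr dθ dz, with 0 ≤ r ≤ 1, 0 ≤ θ ≤ 2π, 0 ≤ z ≤ 4.

The integrand, after substitution and multiplying by the volume element, becomes (21r^2 + 21z^2) · r, so

    ∭_V (∇·F) dV = ∫_0^{2π} ∫_0^{1} ∫_0^{4} (21r^2 + 21z^2) · r dz dr dθ.

Inner (z from 0 to 4): 84r^3 + 448r.
Middle (r from 0 to 1): 245.
Outer (θ from 0 to 2π): 490π.

Therefore ∯_{∂V} F · n dS = 490π.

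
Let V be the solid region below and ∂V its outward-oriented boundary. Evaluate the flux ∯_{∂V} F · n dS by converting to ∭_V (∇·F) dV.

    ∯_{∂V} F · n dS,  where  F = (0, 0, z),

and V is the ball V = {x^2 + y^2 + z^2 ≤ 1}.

By the divergence theorem,

    ∯_{∂V} F · n dS = ∭_V (∇ · F) dV.

Compute the divergence:
    ∇ · F = ∂F_x/∂x + ∂F_y/∂y + ∂F_z/∂z = 0 + 0 + 1 = 1.

In spherical coordinates, x = ρ sin(φ) cos(θ), y = ρ sin(φ) sin(θ), z = ρ cos(φ), dV = ρ^2 sin(φ) dρ dφ dθ, with 0 ≤ ρ ≤ 1, 0 ≤ φ ≤ π, 0 ≤ θ ≤ 2π.

The integrand, after substitution and multiplying by the volume element, becomes (1) · ρ^2 sin(φ), so

    ∭_V (∇·F) dV = ∫_0^{2π} ∫_0^{π} ∫_0^{1} (1) · ρ^2 sin(φ) dρ dφ dθ.

Inner (ρ from 0 to 1): sin(φ)/3.
Middle (φ from 0 to π): 2/3.
Outer (θ from 0 to 2π): 4π/3.

Therefore ∯_{∂V} F · n dS = 4π/3.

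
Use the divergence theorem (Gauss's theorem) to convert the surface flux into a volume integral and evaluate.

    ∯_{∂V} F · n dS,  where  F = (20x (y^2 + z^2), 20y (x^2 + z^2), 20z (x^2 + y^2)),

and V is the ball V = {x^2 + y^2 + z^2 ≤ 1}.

By the divergence theorem,

    ∯_{∂V} F · n dS = ∭_V (∇ · F) dV.

Compute the divergence:
    ∇ · F = ∂F_x/∂x + ∂F_y/∂y + ∂F_z/∂z = 20y^2 + 20z^2 + 20x^2 + 20z^2 + 20x^2 + 20y^2 = 40x^2 + 40y^2 + 40z^2.

In spherical coordinates, x = ρ sin(φ) cos(θ), y = ρ sin(φ) sin(θ), z = ρ cos(φ), dV = ρ^2 sin(φ) dρ dφ dθ, with 0 ≤ ρ ≤ 1, 0 ≤ φ ≤ π, 0 ≤ θ ≤ 2π.

The integrand, after substitution and multiplying by the volume element, becomes (40ρ^2) · ρ^2 sin(φ), so

    ∭_V (∇·F) dV = ∫_0^{2π} ∫_0^{π} ∫_0^{1} (40ρ^2) · ρ^2 sin(φ) dρ dφ dθ.

Inner (ρ from 0 to 1): 8sin(φ).
Middle (φ from 0 to π): 16.
Outer (θ from 0 to 2π): 32π.

Therefore ∯_{∂V} F · n dS = 32π.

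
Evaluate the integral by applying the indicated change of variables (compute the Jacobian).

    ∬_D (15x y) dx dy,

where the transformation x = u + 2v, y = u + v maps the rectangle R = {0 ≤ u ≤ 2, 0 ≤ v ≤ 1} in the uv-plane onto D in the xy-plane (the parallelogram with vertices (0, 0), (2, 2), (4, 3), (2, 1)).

Compute the Jacobian determinant of (x, y) with respect to (u, v):

    ∂(x,y)/∂(u,v) = | 1  2 | = (1)(1) - (2)(1) = -1.
                   | 1  1 |

Its absolute value is |J| = 1 (the area scaling factor).

Substituting x = u + 2v, y = u + v into the integrand,

    15x y → 15u^2 + 45u v + 30v^2,

so the integral becomes

    ∬_R (15u^2 + 45u v + 30v^2) · |J| du dv = ∫_0^2 ∫_0^1 (15u^2 + 45u v + 30v^2) dv du.

Inner (v): 15u^2 + 45u/2 + 10.
Outer (u): 105.

Therefore ∬_D (15x y) dx dy = 105.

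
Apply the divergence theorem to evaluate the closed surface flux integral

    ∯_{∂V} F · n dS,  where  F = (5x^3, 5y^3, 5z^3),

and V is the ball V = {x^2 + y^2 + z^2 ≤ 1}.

By the divergence theorem,

    ∯_{∂V} F · n dS = ∭_V (∇ · F) dV.

Compute the divergence:
    ∇ · F = ∂F_x/∂x + ∂F_y/∂y + ∂F_z/∂z = 15x^2 + 15y^2 + 15z^2.

In spherical coordinates, x = ρ sin(φ) cos(θ), y = ρ sin(φ) sin(θ), z = ρ cos(φ), dV = ρ^2 sin(φ) dρ dφ dθ, with 0 ≤ ρ ≤ 1, 0 ≤ φ ≤ π, 0 ≤ θ ≤ 2π.

The integrand, after substitution and multiplying by the volume element, becomes (15ρ^2) · ρ^2 sin(φ), so

    ∭_V (∇·F) dV = ∫_0^{2π} ∫_0^{π} ∫_0^{1} (15ρ^2) · ρ^2 sin(φ) dρ dφ dθ.

Inner (ρ from 0 to 1): 3sin(φ).
Middle (φ from 0 to π): 6.
Outer (θ from 0 to 2π): 12π.

Therefore ∯_{∂V} F · n dS = 12π.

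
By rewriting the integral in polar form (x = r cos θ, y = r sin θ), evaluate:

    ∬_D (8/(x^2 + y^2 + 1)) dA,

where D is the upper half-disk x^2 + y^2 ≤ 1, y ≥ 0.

The region D is 0 ≤ r ≤ 1, 0 ≤ θ ≤ π in polar coordinates, where x = r cos(θ), y = r sin(θ), and dA = r dr dθ.

Under the substitution, the integrand becomes 8/(r^2 + 1), so

    ∬_D (8/(x^2 + y^2 + 1)) dA = ∫_{0}^{π} ∫_{0}^{1} (8/(r^2 + 1)) · r dr dθ.

Inner integral (in r): ∫_{0}^{1} (8/(r^2 + 1)) · r dr = log(16).

Outer integral (in θ): ∫_{0}^{π} (log(16)) dθ = log(16^π).

Therefore ∬_D (8/(x^2 + y^2 + 1)) dA = log(16^π).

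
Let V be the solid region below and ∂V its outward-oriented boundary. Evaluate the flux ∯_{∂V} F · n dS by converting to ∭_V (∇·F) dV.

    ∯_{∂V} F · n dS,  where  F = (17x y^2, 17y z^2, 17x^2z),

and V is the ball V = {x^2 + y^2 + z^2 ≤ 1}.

By the divergence theorem,

    ∯_{∂V} F · n dS = ∭_V (∇ · F) dV.

Compute the divergence:
    ∇ · F = ∂F_x/∂x + ∂F_y/∂y + ∂F_z/∂z = 17y^2 + 17z^2 + 17x^2 = 17x^2 + 17y^2 + 17z^2.

In spherical coordinates, x = ρ sin(φ) cos(θ), y = ρ sin(φ) sin(θ), z = ρ cos(φ), dV = ρ^2 sin(φ) dρ dφ dθ, with 0 ≤ ρ ≤ 1, 0 ≤ φ ≤ π, 0 ≤ θ ≤ 2π.

The integrand, after substitution and multiplying by the volume element, becomes (17ρ^2) · ρ^2 sin(φ), so

    ∭_V (∇·F) dV = ∫_0^{2π} ∫_0^{π} ∫_0^{1} (17ρ^2) · ρ^2 sin(φ) dρ dφ dθ.

Inner (ρ from 0 to 1): 17sin(φ)/5.
Middle (φ from 0 to π): 34/5.
Outer (θ from 0 to 2π): 68π/5.

Therefore ∯_{∂V} F · n dS = 68π/5.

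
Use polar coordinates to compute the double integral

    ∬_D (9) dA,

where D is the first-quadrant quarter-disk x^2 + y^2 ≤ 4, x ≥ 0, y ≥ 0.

The region D is 0 ≤ r ≤ 2, 0 ≤ θ ≤ π/2 in polar coordinates, where x = r cos(θ), y = r sin(θ), and dA = r dr dθ.

Under the substitution, the integrand becomes 9, so

    ∬_D (9) dA = ∫_{0}^{π/2} ∫_{0}^{2} (9) · r dr dθ.

Inner integral (in r): ∫_{0}^{2} (9) · r dr = 18.

Outer integral (in θ): ∫_{0}^{π/2} (18) dθ = 9π.

Therefore ∬_D (9) dA = 9π.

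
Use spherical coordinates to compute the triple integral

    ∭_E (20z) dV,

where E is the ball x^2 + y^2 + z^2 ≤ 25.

In spherical coordinates, x = ρ sin(φ) cos(θ), y = ρ sin(φ) sin(θ), z = ρ cos(φ), and dV = ρ^2 sin(φ) dρ dφ dθ.

The integrand becomes 20ρ cos(φ), so

    ∭_E (20z) dV = ∫_{0}^{2π} ∫_{0}^{π} ∫_{0}^{5} (20ρ cos(φ)) · ρ^2 sin(φ) dρ dφ dθ.

Inner (ρ): 3125sin(2φ)/2.
Middle (φ): 0.
Outer (θ): 0.

Therefore the triple integral equals 0.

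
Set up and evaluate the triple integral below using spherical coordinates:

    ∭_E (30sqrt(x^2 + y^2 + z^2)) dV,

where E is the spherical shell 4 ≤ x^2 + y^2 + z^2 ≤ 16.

In spherical coordinates, x = ρ sin(φ) cos(θ), y = ρ sin(φ) sin(θ), z = ρ cos(φ), and dV = ρ^2 sin(φ) dρ dφ dθ.

The integrand becomes 30ρ, so

    ∭_E (30sqrt(x^2 + y^2 + z^2)) dV = ∫_{0}^{2π} ∫_{0}^{π} ∫_{2}^{4} (30ρ) · ρ^2 sin(φ) dρ dφ dθ.

Inner (ρ): 1800sin(φ).
Middle (φ): 3600.
Outer (θ): 7200π.

Therefore the triple integral equals 7200π.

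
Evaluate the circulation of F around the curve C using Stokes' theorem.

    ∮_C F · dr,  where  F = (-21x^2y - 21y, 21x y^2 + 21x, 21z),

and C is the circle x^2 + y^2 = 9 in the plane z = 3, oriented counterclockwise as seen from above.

Let S be the flat disk x^2 + y^2 ≤ 9 in the plane z = 3, with upward unit normal n̂ = ẑ. By Stokes' theorem,

    ∮_C F · dr = ∬_S (∇ × F) · n̂ dS = ∬_D (curl F)_z dA,

where D is the disk x^2 + y^2 ≤ 9.

Compute the curl of F = (-21x^2y - 21y, 21x y^2 + 21x, 21z):
    (∇ × F)_x = ∂F_z/∂y - ∂F_y/∂z = 0,
    (∇ × F)_y = ∂F_x/∂z - ∂F_z/∂x = 0,
    (∇ × F)_z = ∂F_y/∂x - ∂F_x/∂y = 21x^2 + 21y^2 + 42.

On z = 3, (curl F)_z = 21x^2 + 21y^2 + 42.

Convert to polar (x = r cos θ, y = r sin θ, dA = r dr dθ); the integrand becomes 21r^2 + 42, so

    ∬_D (curl F)_z dA = ∫_0^{2π} ∫_0^{3} (21r^2 + 42) · r dr dθ.

Inner (r from 0 to 3): 2457/4.
Outer (θ from 0 to 2π): 2457π/2.

Therefore ∮_C F · dr = 2457π/2.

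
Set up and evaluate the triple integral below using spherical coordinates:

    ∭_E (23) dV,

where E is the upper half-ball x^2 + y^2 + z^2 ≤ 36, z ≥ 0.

In spherical coordinates, x = ρ sin(φ) cos(θ), y = ρ sin(φ) sin(θ), z = ρ cos(φ), and dV = ρ^2 sin(φ) dρ dφ dθ.

The integrand becomes 23, so

    ∭_E (23) dV = ∫_{0}^{2π} ∫_{0}^{π/2} ∫_{0}^{6} (23) · ρ^2 sin(φ) dρ dφ dθ.

Inner (ρ): 1656sin(φ).
Middle (φ): 1656.
Outer (θ): 3312π.

Therefore the triple integral equals 3312π.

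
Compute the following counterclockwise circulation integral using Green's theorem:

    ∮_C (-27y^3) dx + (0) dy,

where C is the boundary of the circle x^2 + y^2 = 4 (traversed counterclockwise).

Green's theorem converts the closed line integral into a double integral over the enclosed region D:

    ∮_C P dx + Q dy = ∬_D (∂Q/∂x - ∂P/∂y) dA.

Here P = -27y^3, Q = 0, so

    ∂Q/∂x = 0,    ∂P/∂y = -81y^2,
    ∂Q/∂x - ∂P/∂y = 81y^2.

D is the region x^2 + y^2 ≤ 4. Evaluating the double integral:

In polar coordinates (x = r cos θ, y = r sin θ, dA = r dr dθ) the integrand becomes 81r^2sin(θ)^2, so

    ∬_D (81y^2) dA = ∫_0^{2π} ∫_0^{2} (81r^2sin(θ)^2) · r dr dθ.

Inner (r from 0 to 2): 324sin(θ)^2.
Outer (θ from 0 to 2π): 324π.

Therefore ∮_C P dx + Q dy = 324π.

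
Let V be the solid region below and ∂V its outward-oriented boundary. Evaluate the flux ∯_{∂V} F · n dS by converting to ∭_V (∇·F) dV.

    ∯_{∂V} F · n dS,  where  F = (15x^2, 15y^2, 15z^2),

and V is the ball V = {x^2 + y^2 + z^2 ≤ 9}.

By the divergence theorem,

    ∯_{∂V} F · n dS = ∭_V (∇ · F) dV.

Compute the divergence:
    ∇ · F = ∂F_x/∂x + ∂F_y/∂y + ∂F_z/∂z = 30x + 30y + 30z.

In spherical coordinates, x = ρ sin(φ) cos(θ), y = ρ sin(φ) sin(θ), z = ρ cos(φ), dV = ρ^2 sin(φ) dρ dφ dθ, with 0 ≤ ρ ≤ 3, 0 ≤ φ ≤ π, 0 ≤ θ ≤ 2π.

The integrand, after substitution and multiplying by the volume element, becomes (30ρ (sqrt(2)sin(φ)sin(θ + π/4) + cos(φ))) · ρ^2 sin(φ), so

    ∭_V (∇·F) dV = ∫_0^{2π} ∫_0^{π} ∫_0^{3} (30ρ (sqrt(2)sin(φ)sin(θ + π/4) + cos(φ))) · ρ^2 sin(φ) dρ dφ dθ.

Inner (ρ from 0 to 3): 1215(sqrt(2)sin(φ)sin(θ + π/4) + cos(φ))sin(φ)/2.
Middle (φ from 0 to π): 1215sqrt(2)π sin(θ + π/4)/4.
Outer (θ from 0 to 2π): 0.

Therefore ∯_{∂V} F · n dS = 0.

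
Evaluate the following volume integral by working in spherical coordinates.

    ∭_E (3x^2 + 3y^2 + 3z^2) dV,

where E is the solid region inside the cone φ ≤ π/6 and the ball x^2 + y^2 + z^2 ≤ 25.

In spherical coordinates, x = ρ sin(φ) cos(θ), y = ρ sin(φ) sin(θ), z = ρ cos(φ), and dV = ρ^2 sin(φ) dρ dφ dθ.

The integrand becomes 3ρ^2, so

    ∭_E (3x^2 + 3y^2 + 3z^2) dV = ∫_{0}^{2π} ∫_{0}^{π/6} ∫_{0}^{5} (3ρ^2) · ρ^2 sin(φ) dρ dφ dθ.

Inner (ρ): 1875sin(φ).
Middle (φ): 1875 - 1875sqrt(3)/2.
Outer (θ): 1875π (2 - sqrt(3)).

Therefore the triple integral equals 1875π (2 - sqrt(3)).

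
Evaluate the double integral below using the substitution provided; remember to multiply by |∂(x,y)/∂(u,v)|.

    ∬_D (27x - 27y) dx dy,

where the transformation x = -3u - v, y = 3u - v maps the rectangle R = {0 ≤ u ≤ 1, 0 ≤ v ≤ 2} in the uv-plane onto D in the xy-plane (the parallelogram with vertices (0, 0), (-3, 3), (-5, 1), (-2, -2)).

Compute the Jacobian determinant of (x, y) with respect to (u, v):

    ∂(x,y)/∂(u,v) = | -3  -1 | = (-3)(-1) - (-1)(3) = 6.
                   | 3  -1 |

Its absolute value is |J| = 6 (the area scaling factor).

Substituting x = -3u - v, y = 3u - v into the integrand,

    27x - 27y → -162u,

so the integral becomes

    ∬_R (-162u) · |J| du dv = ∫_0^1 ∫_0^2 (-972u) dv du.

Inner (v): -1944u.
Outer (u): -972.

Therefore ∬_D (27x - 27y) dx dy = -972.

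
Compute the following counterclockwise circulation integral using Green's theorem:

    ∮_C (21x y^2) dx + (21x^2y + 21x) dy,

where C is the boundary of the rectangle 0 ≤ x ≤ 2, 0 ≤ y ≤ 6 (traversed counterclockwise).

Green's theorem converts the closed line integral into a double integral over the enclosed region D:

    ∮_C P dx + Q dy = ∬_D (∂Q/∂x - ∂P/∂y) dA.

Here P = 21x y^2, Q = 21x^2y + 21x, so

    ∂Q/∂x = 42x y + 21,    ∂P/∂y = 42x y,
    ∂Q/∂x - ∂P/∂y = 21.

D is the region 0 ≤ x ≤ 2, 0 ≤ y ≤ 6. Evaluating the double integral:

    ∬_D (21) dA = ∫_0^{2} ∫_0^{6} (21) dy dx.

Inner (y from 0 to 6): 126.
Outer (x from 0 to 2): 252.

Therefore ∮_C P dx + Q dy = 252.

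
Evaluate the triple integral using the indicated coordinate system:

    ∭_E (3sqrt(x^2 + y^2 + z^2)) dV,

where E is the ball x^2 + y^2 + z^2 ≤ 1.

In spherical coordinates, x = ρ sin(φ) cos(θ), y = ρ sin(φ) sin(θ), z = ρ cos(φ), and dV = ρ^2 sin(φ) dρ dφ dθ.

The integrand becomes 3ρ, so

    ∭_E (3sqrt(x^2 + y^2 + z^2)) dV = ∫_{0}^{2π} ∫_{0}^{π} ∫_{0}^{1} (3ρ) · ρ^2 sin(φ) dρ dφ dθ.

Inner (ρ): 3sin(φ)/4.
Middle (φ): 3/2.
Outer (θ): 3π.

Therefore the triple integral equals 3π.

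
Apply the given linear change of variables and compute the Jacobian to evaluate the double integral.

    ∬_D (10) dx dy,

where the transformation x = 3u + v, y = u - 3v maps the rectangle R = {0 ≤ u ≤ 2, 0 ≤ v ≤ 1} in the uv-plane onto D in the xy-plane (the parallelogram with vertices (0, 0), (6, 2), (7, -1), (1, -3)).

Compute the Jacobian determinant of (x, y) with respect to (u, v):

    ∂(x,y)/∂(u,v) = | 3  1 | = (3)(-3) - (1)(1) = -10.
                   | 1  -3 |

Its absolute value is |J| = 10 (the area scaling factor).

Substituting x = 3u + v, y = u - 3v into the integrand,

    10 → 10,

so the integral becomes

    ∬_R (10) · |J| du dv = ∫_0^2 ∫_0^1 (100) dv du.

Inner (v): 100.
Outer (u): 200.

Therefore ∬_D (10) dx dy = 200.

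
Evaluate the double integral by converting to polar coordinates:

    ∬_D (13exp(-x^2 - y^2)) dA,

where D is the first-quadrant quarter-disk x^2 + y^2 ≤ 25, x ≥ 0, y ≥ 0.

The region D is 0 ≤ r ≤ 5, 0 ≤ θ ≤ π/2 in polar coordinates, where x = r cos(θ), y = r sin(θ), and dA = r dr dθ.

Under the substitution, the integrand becomes 13exp(-r^2), so

    ∬_D (13exp(-x^2 - y^2)) dA = ∫_{0}^{π/2} ∫_{0}^{5} (13exp(-r^2)) · r dr dθ.

Inner integral (in r): ∫_{0}^{5} (13exp(-r^2)) · r dr = 13/2 - 13exp(-25)/2.

Outer integral (in θ): ∫_{0}^{π/2} (13/2 - 13exp(-25)/2) dθ = -13π (1 - exp(25))exp(-25)/4.

Therefore ∬_D (13exp(-x^2 - y^2)) dA = -13π (1 - exp(25))exp(-25)/4.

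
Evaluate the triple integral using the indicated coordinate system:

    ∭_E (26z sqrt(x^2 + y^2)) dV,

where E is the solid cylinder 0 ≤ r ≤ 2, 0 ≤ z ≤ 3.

In cylindrical coordinates, x = r cos(θ), y = r sin(θ), z = z, and dV = r dr dθ dz.

The integrand becomes 26r z, so

    ∭_E (26z sqrt(x^2 + y^2)) dV = ∫_{0}^{2π} ∫_{0}^{2} ∫_{0}^{3} (26r z) · r dz dr dθ.

Inner (z): 117r^2.
Middle (r from 0 to 2): 312.
Outer (θ): 624π.

Therefore the triple integral equals 624π.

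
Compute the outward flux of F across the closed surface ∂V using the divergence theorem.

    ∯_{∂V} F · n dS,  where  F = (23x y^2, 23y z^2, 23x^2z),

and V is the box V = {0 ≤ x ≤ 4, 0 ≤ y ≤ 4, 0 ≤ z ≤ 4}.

By the divergence theorem,

    ∯_{∂V} F · n dS = ∭_V (∇ · F) dV.

Compute the divergence:
    ∇ · F = ∂F_x/∂x + ∂F_y/∂y + ∂F_z/∂z = 23y^2 + 23z^2 + 23x^2 = 23x^2 + 23y^2 + 23z^2.

V is a rectangular box, so dV = dx dy dz with 0 ≤ x ≤ 4, 0 ≤ y ≤ 4, 0 ≤ z ≤ 4.

Integrate (23x^2 + 23y^2 + 23z^2) over V as an iterated integral:

    ∭_V (∇·F) dV = ∫_0^{4} ∫_0^{4} ∫_0^{4} (23x^2 + 23y^2 + 23z^2) dz dy dx.

Inner (z from 0 to 4): 92x^2 + 92y^2 + 1472/3.
Middle (y from 0 to 4): 368x^2 + 11776/3.
Outer (x from 0 to 4): 23552.

Therefore ∯_{∂V} F · n dS = 23552.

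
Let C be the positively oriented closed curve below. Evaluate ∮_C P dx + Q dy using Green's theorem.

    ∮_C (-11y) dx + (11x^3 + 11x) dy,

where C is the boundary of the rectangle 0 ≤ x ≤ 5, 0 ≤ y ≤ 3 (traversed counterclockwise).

Green's theorem converts the closed line integral into a double integral over the enclosed region D:

    ∮_C P dx + Q dy = ∬_D (∂Q/∂x - ∂P/∂y) dA.

Here P = -11y, Q = 11x^3 + 11x, so

    ∂Q/∂x = 33x^2 + 11,    ∂P/∂y = -11,
    ∂Q/∂x - ∂P/∂y = 33x^2 + 22.

D is the region 0 ≤ x ≤ 5, 0 ≤ y ≤ 3. Evaluating the double integral:

    ∬_D (33x^2 + 22) dA = ∫_0^{5} ∫_0^{3} (33x^2 + 22) dy dx.

Inner (y from 0 to 3): 99x^2 + 66.
Outer (x from 0 to 5): 4455.

Therefore ∮_C P dx + Q dy = 4455.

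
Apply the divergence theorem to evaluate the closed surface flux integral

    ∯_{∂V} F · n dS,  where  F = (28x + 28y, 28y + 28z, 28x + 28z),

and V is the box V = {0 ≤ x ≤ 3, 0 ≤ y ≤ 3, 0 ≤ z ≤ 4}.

By the divergence theorem,

    ∯_{∂V} F · n dS = ∭_V (∇ · F) dV.

Compute the divergence:
    ∇ · F = ∂F_x/∂x + ∂F_y/∂y + ∂F_z/∂z = 28 + 28 + 28 = 84.

V is a rectangular box, so dV = dx dy dz with 0 ≤ x ≤ 3, 0 ≤ y ≤ 3, 0 ≤ z ≤ 4.

Integrate (84) over V as an iterated integral:

    ∭_V (∇·F) dV = ∫_0^{3} ∫_0^{3} ∫_0^{4} (84) dz dy dx.

Inner (z from 0 to 4): 336.
Middle (y from 0 to 3): 1008.
Outer (x from 0 to 3): 3024.

Therefore ∯_{∂V} F · n dS = 3024.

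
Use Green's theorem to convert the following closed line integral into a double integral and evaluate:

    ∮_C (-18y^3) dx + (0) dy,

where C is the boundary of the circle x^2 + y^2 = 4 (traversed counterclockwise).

Green's theorem converts the closed line integral into a double integral over the enclosed region D:

    ∮_C P dx + Q dy = ∬_D (∂Q/∂x - ∂P/∂y) dA.

Here P = -18y^3, Q = 0, so

    ∂Q/∂x = 0,    ∂P/∂y = -54y^2,
    ∂Q/∂x - ∂P/∂y = 54y^2.

D is the region x^2 + y^2 ≤ 4. Evaluating the double integral:

In polar coordinates (x = r cos θ, y = r sin θ, dA = r dr dθ) the integrand becomes 54r^2sin(θ)^2, so

    ∬_D (54y^2) dA = ∫_0^{2π} ∫_0^{2} (54r^2sin(θ)^2) · r dr dθ.

Inner (r from 0 to 2): 216sin(θ)^2.
Outer (θ from 0 to 2π): 216π.

Therefore ∮_C P dx + Q dy = 216π.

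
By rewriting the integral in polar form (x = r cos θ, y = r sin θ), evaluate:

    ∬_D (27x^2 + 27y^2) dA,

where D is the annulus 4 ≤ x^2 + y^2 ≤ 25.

The region D is 2 ≤ r ≤ 5, 0 ≤ θ ≤ 2π in polar coordinates, where x = r cos(θ), y = r sin(θ), and dA = r dr dθ.

Under the substitution, the integrand becomes 27r^2, so

    ∬_D (27x^2 + 27y^2) dA = ∫_{0}^{2π} ∫_{2}^{5} (27r^2) · r dr dθ.

Inner integral (in r): ∫_{2}^{5} (27r^2) · r dr = 16443/4.

Outer integral (in θ): ∫_{0}^{2π} (16443/4) dθ = 16443π/2.

Therefore ∬_D (27x^2 + 27y^2) dA = 16443π/2.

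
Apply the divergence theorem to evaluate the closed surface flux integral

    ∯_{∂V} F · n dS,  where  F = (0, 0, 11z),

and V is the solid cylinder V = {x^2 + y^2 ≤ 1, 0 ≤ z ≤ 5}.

By the divergence theorem,

    ∯_{∂V} F · n dS = ∭_V (∇ · F) dV.

Compute the divergence:
    ∇ · F = ∂F_x/∂x + ∂F_y/∂y + ∂F_z/∂z = 0 + 0 + 11 = 11.

In cylindrical coordinates, x = r cos(θ), y = r sin(θ), z = z, dV = r dr dθ dz, with 0 ≤ r ≤ 1, 0 ≤ θ ≤ 2π, 0 ≤ z ≤ 5.

The integrand, after substitution and multiplying by the volume element, becomes (11) · r, so

    ∭_V (∇·F) dV = ∫_0^{2π} ∫_0^{1} ∫_0^{5} (11) · r dz dr dθ.

Inner (z from 0 to 5): 55r.
Middle (r from 0 to 1): 55/2.
Outer (θ from 0 to 2π): 55π.

Therefore ∯_{∂V} F · n dS = 55π.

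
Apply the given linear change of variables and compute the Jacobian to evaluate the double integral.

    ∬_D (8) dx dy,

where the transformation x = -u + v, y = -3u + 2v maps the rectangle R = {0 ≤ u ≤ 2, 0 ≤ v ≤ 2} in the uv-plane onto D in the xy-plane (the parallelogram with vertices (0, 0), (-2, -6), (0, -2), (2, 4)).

Compute the Jacobian determinant of (x, y) with respect to (u, v):

    ∂(x,y)/∂(u,v) = | -1  1 | = (-1)(2) - (1)(-3) = 1.
                   | -3  2 |

Its absolute value is |J| = 1 (the area scaling factor).

Substituting x = -u + v, y = -3u + 2v into the integrand,

    8 → 8,

so the integral becomes

    ∬_R (8) · |J| du dv = ∫_0^2 ∫_0^2 (8) dv du.

Inner (v): 16.
Outer (u): 32.

Therefore ∬_D (8) dx dy = 32.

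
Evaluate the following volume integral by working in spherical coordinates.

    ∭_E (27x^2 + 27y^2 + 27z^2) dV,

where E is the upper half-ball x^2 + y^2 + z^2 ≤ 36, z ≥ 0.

In spherical coordinates, x = ρ sin(φ) cos(θ), y = ρ sin(φ) sin(θ), z = ρ cos(φ), and dV = ρ^2 sin(φ) dρ dφ dθ.

The integrand becomes 27ρ^2, so

    ∭_E (27x^2 + 27y^2 + 27z^2) dV = ∫_{0}^{2π} ∫_{0}^{π/2} ∫_{0}^{6} (27ρ^2) · ρ^2 sin(φ) dρ dφ dθ.

Inner (ρ): 209952sin(φ)/5.
Middle (φ): 209952/5.
Outer (θ): 419904π/5.

Therefore the triple integral equals 419904π/5.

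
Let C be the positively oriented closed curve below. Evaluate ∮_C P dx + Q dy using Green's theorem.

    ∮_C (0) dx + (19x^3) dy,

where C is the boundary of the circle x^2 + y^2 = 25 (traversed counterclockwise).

Green's theorem converts the closed line integral into a double integral over the enclosed region D:

    ∮_C P dx + Q dy = ∬_D (∂Q/∂x - ∂P/∂y) dA.

Here P = 0, Q = 19x^3, so

    ∂Q/∂x = 57x^2,    ∂P/∂y = 0,
    ∂Q/∂x - ∂P/∂y = 57x^2.

D is the region x^2 + y^2 ≤ 25. Evaluating the double integral:

In polar coordinates (x = r cos θ, y = r sin θ, dA = r dr dθ) the integrand becomes 57r^2cos(θ)^2, so

    ∬_D (57x^2) dA = ∫_0^{2π} ∫_0^{5} (57r^2cos(θ)^2) · r dr dθ.

Inner (r from 0 to 5): 35625cos(θ)^2/4.
Outer (θ from 0 to 2π): 35625π/4.

Therefore ∮_C P dx + Q dy = 35625π/4.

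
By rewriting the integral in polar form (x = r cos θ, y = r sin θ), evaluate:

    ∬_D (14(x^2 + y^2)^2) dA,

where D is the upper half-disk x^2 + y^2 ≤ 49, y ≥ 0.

The region D is 0 ≤ r ≤ 7, 0 ≤ θ ≤ π in polar coordinates, where x = r cos(θ), y = r sin(θ), and dA = r dr dθ.

Under the substitution, the integrand becomes 14r^4, so

    ∬_D (14(x^2 + y^2)^2) dA = ∫_{0}^{π} ∫_{0}^{7} (14r^4) · r dr dθ.

Inner integral (in r): ∫_{0}^{7} (14r^4) · r dr = 823543/3.

Outer integral (in θ): ∫_{0}^{π} (823543/3) dθ = 823543π/3.

Therefore ∬_D (14(x^2 + y^2)^2) dA = 823543π/3.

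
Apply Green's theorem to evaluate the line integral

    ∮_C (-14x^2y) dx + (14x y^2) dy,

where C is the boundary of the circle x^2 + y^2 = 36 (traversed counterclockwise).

Green's theorem converts the closed line integral into a double integral over the enclosed region D:

    ∮_C P dx + Q dy = ∬_D (∂Q/∂x - ∂P/∂y) dA.

Here P = -14x^2y, Q = 14x y^2, so

    ∂Q/∂x = 14y^2,    ∂P/∂y = -14x^2,
    ∂Q/∂x - ∂P/∂y = 14x^2 + 14y^2.

D is the region x^2 + y^2 ≤ 36. Evaluating the double integral:

In polar coordinates (x = r cos θ, y = r sin θ, dA = r dr dθ) the integrand becomes 14r^2, so

    ∬_D (14x^2 + 14y^2) dA = ∫_0^{2π} ∫_0^{6} (14r^2) · r dr dθ.

Inner (r from 0 to 6): 4536.
Outer (θ from 0 to 2π): 9072π.

Therefore ∮_C P dx + Q dy = 9072π.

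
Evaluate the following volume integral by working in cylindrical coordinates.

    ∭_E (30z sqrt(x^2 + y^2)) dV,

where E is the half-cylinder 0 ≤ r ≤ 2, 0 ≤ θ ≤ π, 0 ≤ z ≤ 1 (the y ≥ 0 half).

In cylindrical coordinates, x = r cos(θ), y = r sin(θ), z = z, and dV = r dr dθ dz.

The integrand becomes 30r z, so

    ∭_E (30z sqrt(x^2 + y^2)) dV = ∫_{0}^{π} ∫_{0}^{2} ∫_{0}^{1} (30r z) · r dz dr dθ.

Inner (z): 15r^2.
Middle (r from 0 to 2): 40.
Outer (θ): 40π.

Therefore the triple integral equals 40π.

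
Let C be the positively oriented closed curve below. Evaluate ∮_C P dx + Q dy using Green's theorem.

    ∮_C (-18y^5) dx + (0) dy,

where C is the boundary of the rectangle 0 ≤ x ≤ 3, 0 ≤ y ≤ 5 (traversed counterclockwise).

Green's theorem converts the closed line integral into a double integral over the enclosed region D:

    ∮_C P dx + Q dy = ∬_D (∂Q/∂x - ∂P/∂y) dA.

Here P = -18y^5, Q = 0, so

    ∂Q/∂x = 0,    ∂P/∂y = -90y^4,
    ∂Q/∂x - ∂P/∂y = 90y^4.

D is the region 0 ≤ x ≤ 3, 0 ≤ y ≤ 5. Evaluating the double integral:

    ∬_D (90y^4) dA = ∫_0^{3} ∫_0^{5} (90y^4) dy dx.

Inner (y from 0 to 5): 56250.
Outer (x from 0 to 3): 168750.

Therefore ∮_C P dx + Q dy = 168750.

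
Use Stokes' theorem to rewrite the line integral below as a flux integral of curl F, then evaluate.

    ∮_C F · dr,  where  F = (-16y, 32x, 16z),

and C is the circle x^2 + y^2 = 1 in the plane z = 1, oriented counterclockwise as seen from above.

Let S be the flat disk x^2 + y^2 ≤ 1 in the plane z = 1, with upward unit normal n̂ = ẑ. By Stokes' theorem,

    ∮_C F · dr = ∬_S (∇ × F) · n̂ dS = ∬_D (curl F)_z dA,

where D is the disk x^2 + y^2 ≤ 1.

Compute the curl of F = (-16y, 32x, 16z):
    (∇ × F)_x = ∂F_z/∂y - ∂F_y/∂z = 0,
    (∇ × F)_y = ∂F_x/∂z - ∂F_z/∂x = 0,
    (∇ × F)_z = ∂F_y/∂x - ∂F_x/∂y = 48.

On z = 1, (curl F)_z = 48.

Convert to polar (x = r cos θ, y = r sin θ, dA = r dr dθ); the integrand becomes 48, so

    ∬_D (curl F)_z dA = ∫_0^{2π} ∫_0^{1} (48) · r dr dθ.

Inner (r from 0 to 1): 24.
Outer (θ from 0 to 2π): 48π.

Therefore ∮_C F · dr = 48π.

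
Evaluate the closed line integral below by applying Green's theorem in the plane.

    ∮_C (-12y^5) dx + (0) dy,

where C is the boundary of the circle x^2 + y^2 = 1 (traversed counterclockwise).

Green's theorem converts the closed line integral into a double integral over the enclosed region D:

    ∮_C P dx + Q dy = ∬_D (∂Q/∂x - ∂P/∂y) dA.

Here P = -12y^5, Q = 0, so

    ∂Q/∂x = 0,    ∂P/∂y = -60y^4,
    ∂Q/∂x - ∂P/∂y = 60y^4.

D is the region x^2 + y^2 ≤ 1. Evaluating the double integral:

In polar coordinates (x = r cos θ, y = r sin θ, dA = r dr dθ) the integrand becomes 60r^4sin(θ)^4, so

    ∬_D (60y^4) dA = ∫_0^{2π} ∫_0^{1} (60r^4sin(θ)^4) · r dr dθ.

Inner (r from 0 to 1): 10sin(θ)^4.
Outer (θ from 0 to 2π): 15π/2.

Therefore ∮_C P dx + Q dy = 15π/2.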